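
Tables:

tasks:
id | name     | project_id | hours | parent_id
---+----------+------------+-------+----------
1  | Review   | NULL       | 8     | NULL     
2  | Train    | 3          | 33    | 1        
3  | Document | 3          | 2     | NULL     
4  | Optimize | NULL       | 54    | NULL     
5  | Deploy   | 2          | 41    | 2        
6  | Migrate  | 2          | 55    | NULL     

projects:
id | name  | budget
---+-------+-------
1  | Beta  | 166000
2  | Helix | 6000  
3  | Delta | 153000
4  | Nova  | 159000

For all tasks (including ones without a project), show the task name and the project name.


LEFT JOIN keeps every row from tasks (the left table); where project_id has no match in projects, the project columns become NULL. Walk through each task:
  - task 1 (Review): project_id=NULL, no match -> kept with NULL
  - task 2 (Train): project_id=3 -> matches Delta
  - task 3 (Document): project_id=3 -> matches Delta
  - task 4 (Optimize): project_id=NULL, no match -> kept with NULL
  - task 5 (Deploy): project_id=2 -> matches Helix
  - task 6 (Migrate): project_id=2 -> matches Helix
All 6 rows appear; 2 have NULL project.

SQL:
SELECT a.name, b.name AS project
FROM tasks a
LEFT JOIN projects b ON a.project_id = b.id

Result:
name     | project
---------+--------
Review   | NULL   
Train    | Delta  
Document | Delta  
Optimize | NULL   
Deploy   | Helix  
Migrate  | Helix  


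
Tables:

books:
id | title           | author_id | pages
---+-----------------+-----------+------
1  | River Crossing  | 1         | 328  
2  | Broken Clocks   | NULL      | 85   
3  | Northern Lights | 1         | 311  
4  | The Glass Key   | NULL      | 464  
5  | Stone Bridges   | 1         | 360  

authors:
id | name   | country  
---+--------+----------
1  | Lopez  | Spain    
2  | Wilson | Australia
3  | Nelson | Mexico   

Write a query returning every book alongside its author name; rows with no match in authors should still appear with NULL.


LEFT JOIN keeps every row from books (the left table); where author_id has no match in authors, the author columns become NULL. Walk through each book:
  - book 1 (River Crossing): author_id=1 -> matches Lopez
  - book 2 (Broken Clocks): author_id=NULL, no match -> kept with NULL
  - book 3 (Northern Lights): author_id=1 -> matches Lopez
  - book 4 (The Glass Key): author_id=NULL, no match -> kept with NULL
  - book 5 (Stone Bridges): author_id=1 -> matches Lopez
All 5 rows appear; 2 have NULL author.

SQL:
SELECT a.title, b.name AS author
FROM books a
LEFT JOIN authors b ON a.author_id = b.id

Result:
title           | author
----------------+-------
River Crossing  | Lopez 
Broken Clocks   | NULL  
Northern Lights | Lopez 
The Glass Key   | NULL  
Stone Bridges   | Lopez 


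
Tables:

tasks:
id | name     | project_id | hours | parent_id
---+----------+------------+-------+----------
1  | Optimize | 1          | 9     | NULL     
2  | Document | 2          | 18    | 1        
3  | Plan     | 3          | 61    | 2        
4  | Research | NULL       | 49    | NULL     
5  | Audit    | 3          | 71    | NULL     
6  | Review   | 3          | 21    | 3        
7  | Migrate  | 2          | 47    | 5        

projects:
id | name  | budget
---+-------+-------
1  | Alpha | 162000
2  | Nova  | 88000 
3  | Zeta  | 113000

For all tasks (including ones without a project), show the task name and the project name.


LEFT JOIN keeps every row from tasks (the left table); where project_id has no match in projects, the project columns become NULL. Walk through each task:
  - task 1 (Optimize): project_id=1 -> matches Alpha
  - task 2 (Document): project_id=2 -> matches Nova
  - task 3 (Plan): project_id=3 -> matches Zeta
  - task 4 (Research): project_id=NULL, no match -> kept with NULL
  - task 5 (Audit): project_id=3 -> matches Zeta
  - task 6 (Review): project_id=3 -> matches Zeta
  - task 7 (Migrate): project_id=2 -> matches Nova
All 7 rows appear; 1 has NULL project.

SQL:
SELECT a.name, b.name AS project
FROM tasks a
LEFT JOIN projects b ON a.project_id = b.id

Result:
name     | project
---------+--------
Optimize | Alpha  
Document | Nova   
Plan     | Zeta   
Research | NULL   
Audit    | Zeta   
Review   | Zeta   
Migrate  | Nova   


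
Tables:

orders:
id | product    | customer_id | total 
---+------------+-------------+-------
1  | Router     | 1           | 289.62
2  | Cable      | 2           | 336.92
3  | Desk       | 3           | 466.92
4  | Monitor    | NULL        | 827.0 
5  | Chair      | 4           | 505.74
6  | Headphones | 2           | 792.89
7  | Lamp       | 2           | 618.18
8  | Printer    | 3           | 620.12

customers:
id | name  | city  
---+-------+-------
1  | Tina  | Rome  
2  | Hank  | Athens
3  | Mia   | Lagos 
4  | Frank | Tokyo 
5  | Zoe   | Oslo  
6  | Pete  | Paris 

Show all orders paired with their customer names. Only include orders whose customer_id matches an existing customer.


INNER JOIN keeps only orders rows whose customer_id matches an id in customers. Walk through each order:
  - order 1 (Router): customer_id=1 -> matches Tina
  - order 2 (Cable): customer_id=2 -> matches Hank
  - order 3 (Desk): customer_id=3 -> matches Mia
  - order 4 (Monitor): customer_id=NULL, no match -> dropped
  - order 5 (Chair): customer_id=4 -> matches Frank
  - order 6 (Headphones): customer_id=2 -> matches Hank
  - order 7 (Lamp): customer_id=2 -> matches Hank
  - order 8 (Printer): customer_id=3 -> matches Mia
So 1 of 8 rows is dropped.

SQL:
SELECT a.product, b.name AS customer
FROM orders a
INNER JOIN customers b ON a.customer_id = b.id

Result:
product    | customer
-----------+---------
Router     | Tina    
Cable      | Hank    
Desk       | Mia     
Chair      | Frank   
Headphones | Hank    
Lamp       | Hank    
Printer    | Mia     


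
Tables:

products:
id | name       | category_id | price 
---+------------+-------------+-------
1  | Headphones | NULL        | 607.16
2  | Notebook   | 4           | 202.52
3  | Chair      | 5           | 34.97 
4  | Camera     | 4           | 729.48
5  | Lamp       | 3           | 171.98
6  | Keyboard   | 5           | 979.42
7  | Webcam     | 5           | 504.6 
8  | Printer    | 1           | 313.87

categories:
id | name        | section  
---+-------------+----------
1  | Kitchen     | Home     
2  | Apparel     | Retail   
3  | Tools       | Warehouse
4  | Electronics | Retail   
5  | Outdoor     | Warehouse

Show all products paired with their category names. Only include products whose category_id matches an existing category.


INNER JOIN keeps only products rows whose category_id matches an id in categories. Walk through each product:
  - product 1 (Headphones): category_id=NULL, no match -> dropped
  - product 2 (Notebook): category_id=4 -> matches Electronics
  - product 3 (Chair): category_id=5 -> matches Outdoor
  - product 4 (Camera): category_id=4 -> matches Electronics
  - product 5 (Lamp): category_id=3 -> matches Tools
  - product 6 (Keyboard): category_id=5 -> matches Outdoor
  - product 7 (Webcam): category_id=5 -> matches Outdoor
  - product 8 (Printer): category_id=1 -> matches Kitchen
So 1 of 8 rows is dropped.

SQL:
SELECT a.name, b.name AS category
FROM products a
INNER JOIN categories b ON a.category_id = b.id

Result:
name     | category   
---------+------------
Notebook | Electronics
Chair    | Outdoor    
Camera   | Electronics
Lamp     | Tools      
Keyboard | Outdoor    
Webcam   | Outdoor    
Printer  | Kitchen    


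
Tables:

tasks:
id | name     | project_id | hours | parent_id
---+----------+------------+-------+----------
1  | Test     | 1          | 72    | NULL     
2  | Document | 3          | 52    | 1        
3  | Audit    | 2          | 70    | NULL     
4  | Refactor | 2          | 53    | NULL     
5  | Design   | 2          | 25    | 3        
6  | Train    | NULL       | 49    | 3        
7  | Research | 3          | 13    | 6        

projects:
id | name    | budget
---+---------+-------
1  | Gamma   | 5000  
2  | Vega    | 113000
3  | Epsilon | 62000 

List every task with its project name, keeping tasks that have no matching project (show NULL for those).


LEFT JOIN keeps every row from tasks (the left table); where project_id has no match in projects, the project columns become NULL. Walk through each task:
  - task 1 (Test): project_id=1 -> matches Gamma
  - task 2 (Document): project_id=3 -> matches Epsilon
  - task 3 (Audit): project_id=2 -> matches Vega
  - task 4 (Refactor): project_id=2 -> matches Vega
  - task 5 (Design): project_id=2 -> matches Vega
  - task 6 (Train): project_id=NULL, no match -> kept with NULL
  - task 7 (Research): project_id=3 -> matches Epsilon
All 7 rows appear; 1 has NULL project.

SQL:
SELECT a.name, b.name AS project
FROM tasks a
LEFT JOIN projects b ON a.project_id = b.id

Result:
name     | project
---------+--------
Test     | Gamma  
Document | Epsilon
Audit    | Vega   
Refactor | Vega   
Design   | Vega   
Train    | NULL   
Research | Epsilon


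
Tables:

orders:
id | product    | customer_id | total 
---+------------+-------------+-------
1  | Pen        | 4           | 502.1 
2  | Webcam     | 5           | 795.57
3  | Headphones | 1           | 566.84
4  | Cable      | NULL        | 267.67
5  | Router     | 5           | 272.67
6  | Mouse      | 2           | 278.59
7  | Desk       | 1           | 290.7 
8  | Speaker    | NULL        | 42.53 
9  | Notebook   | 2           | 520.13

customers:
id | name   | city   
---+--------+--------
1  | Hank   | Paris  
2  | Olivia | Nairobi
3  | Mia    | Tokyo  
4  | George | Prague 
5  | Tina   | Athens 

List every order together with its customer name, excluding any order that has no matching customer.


INNER JOIN keeps only orders rows whose customer_id matches an id in customers. Walk through each order:
  - order 1 (Pen): customer_id=4 -> matches George
  - order 2 (Webcam): customer_id=5 -> matches Tina
  - order 3 (Headphones): customer_id=1 -> matches Hank
  - order 4 (Cable): customer_id=NULL, no match -> dropped
  - order 5 (Router): customer_id=5 -> matches Tina
  - order 6 (Mouse): customer_id=2 -> matches Olivia
  - order 7 (Desk): customer_id=1 -> matches Hank
  - order 8 (Speaker): customer_id=NULL, no match -> dropped
  - order 9 (Notebook): customer_id=2 -> matches Olivia
So 2 of 9 rows are dropped.

SQL:
SELECT a.product, b.name AS customer
FROM orders a
INNER JOIN customers b ON a.customer_id = b.id

Result:
product    | customer
-----------+---------
Pen        | George  
Webcam     | Tina    
Headphones | Hank    
Router     | Tina    
Mouse      | Olivia  
Desk       | Hank    
Notebook   | Olivia  


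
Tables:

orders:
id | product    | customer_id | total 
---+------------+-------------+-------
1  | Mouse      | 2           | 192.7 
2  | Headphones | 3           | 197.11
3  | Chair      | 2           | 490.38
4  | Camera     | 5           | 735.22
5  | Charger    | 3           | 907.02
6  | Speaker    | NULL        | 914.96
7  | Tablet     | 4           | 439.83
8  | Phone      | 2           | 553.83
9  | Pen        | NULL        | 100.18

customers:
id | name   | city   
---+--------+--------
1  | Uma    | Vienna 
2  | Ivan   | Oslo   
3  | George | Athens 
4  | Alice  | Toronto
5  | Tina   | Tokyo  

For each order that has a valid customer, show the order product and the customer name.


INNER JOIN keeps only orders rows whose customer_id matches an id in customers. Walk through each order:
  - order 1 (Mouse): customer_id=2 -> matches Ivan
  - order 2 (Headphones): customer_id=3 -> matches George
  - order 3 (Chair): customer_id=2 -> matches Ivan
  - order 4 (Camera): customer_id=5 -> matches Tina
  - order 5 (Charger): customer_id=3 -> matches George
  - order 6 (Speaker): customer_id=NULL, no match -> dropped
  - order 7 (Tablet): customer_id=4 -> matches Alice
  - order 8 (Phone): customer_id=2 -> matches Ivan
  - order 9 (Pen): customer_id=NULL, no match -> dropped
So 2 of 9 rows are dropped.

SQL:
SELECT a.product, b.name AS customer
FROM orders a
INNER JOIN customers b ON a.customer_id = b.id

Result:
product    | customer
-----------+---------
Mouse      | Ivan    
Headphones | George  
Chair      | Ivan    
Camera     | Tina    
Charger    | George  
Tablet     | Alice   
Phone      | Ivan    


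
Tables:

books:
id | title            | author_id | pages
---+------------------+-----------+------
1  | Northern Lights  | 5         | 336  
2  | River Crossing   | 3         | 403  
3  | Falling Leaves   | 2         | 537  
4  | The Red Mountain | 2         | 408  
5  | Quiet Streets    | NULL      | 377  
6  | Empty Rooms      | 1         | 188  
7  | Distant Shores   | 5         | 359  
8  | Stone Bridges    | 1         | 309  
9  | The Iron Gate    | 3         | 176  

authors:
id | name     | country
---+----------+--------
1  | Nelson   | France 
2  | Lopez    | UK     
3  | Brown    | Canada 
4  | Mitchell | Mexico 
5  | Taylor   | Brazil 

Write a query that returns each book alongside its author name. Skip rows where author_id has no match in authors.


INNER JOIN keeps only books rows whose author_id matches an id in authors. Walk through each book:
  - book 1 (Northern Lights): author_id=5 -> matches Taylor
  - book 2 (River Crossing): author_id=3 -> matches Brown
  - book 3 (Falling Leaves): author_id=2 -> matches Lopez
  - book 4 (The Red Mountain): author_id=2 -> matches Lopez
  - book 5 (Quiet Streets): author_id=NULL, no match -> dropped
  - book 6 (Empty Rooms): author_id=1 -> matches Nelson
  - book 7 (Distant Shores): author_id=5 -> matches Taylor
  - book 8 (Stone Bridges): author_id=1 -> matches Nelson
  - book 9 (The Iron Gate): author_id=3 -> matches Brown
So 1 of 9 rows is dropped.

SQL:
SELECT a.title, b.name AS author
FROM books a
INNER JOIN authors b ON a.author_id = b.id

Result:
title            | author
-----------------+-------
Northern Lights  | Taylor
River Crossing   | Brown 
Falling Leaves   | Lopez 
The Red Mountain | Lopez 
Empty Rooms      | Nelson
Distant Shores   | Taylor
Stone Bridges    | Nelson
The Iron Gate    | Brown 


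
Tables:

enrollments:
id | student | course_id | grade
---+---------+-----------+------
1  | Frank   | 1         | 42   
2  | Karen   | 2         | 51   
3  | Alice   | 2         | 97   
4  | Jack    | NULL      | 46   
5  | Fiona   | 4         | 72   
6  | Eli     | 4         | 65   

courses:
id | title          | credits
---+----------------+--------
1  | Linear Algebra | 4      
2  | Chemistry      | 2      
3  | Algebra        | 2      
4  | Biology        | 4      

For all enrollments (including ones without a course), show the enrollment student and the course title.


LEFT JOIN keeps every row from enrollments (the left table); where course_id has no match in courses, the course columns become NULL. Walk through each enrollment:
  - enrollment 1 (Frank): course_id=1 -> matches Linear Algebra
  - enrollment 2 (Karen): course_id=2 -> matches Chemistry
  - enrollment 3 (Alice): course_id=2 -> matches Chemistry
  - enrollment 4 (Jack): course_id=NULL, no match -> kept with NULL
  - enrollment 5 (Fiona): course_id=4 -> matches Biology
  - enrollment 6 (Eli): course_id=4 -> matches Biology
All 6 rows appear; 1 has NULL course.

SQL:
SELECT a.student, b.title AS course
FROM enrollments a
LEFT JOIN courses b ON a.course_id = b.id

Result:
student | course        
--------+---------------
Frank   | Linear Algebra
Karen   | Chemistry     
Alice   | Chemistry     
Jack    | NULL          
Fiona   | Biology       
Eli     | Biology       


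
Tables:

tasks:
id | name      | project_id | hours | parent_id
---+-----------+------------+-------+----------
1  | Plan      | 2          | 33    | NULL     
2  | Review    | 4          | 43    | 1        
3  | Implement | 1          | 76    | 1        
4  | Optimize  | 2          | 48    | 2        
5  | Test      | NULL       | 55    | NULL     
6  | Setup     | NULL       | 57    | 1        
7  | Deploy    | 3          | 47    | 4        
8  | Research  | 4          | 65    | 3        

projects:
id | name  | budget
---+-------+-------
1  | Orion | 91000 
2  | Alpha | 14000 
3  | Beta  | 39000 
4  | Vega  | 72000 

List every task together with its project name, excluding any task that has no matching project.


INNER JOIN keeps only tasks rows whose project_id matches an id in projects. Walk through each task:
  - task 1 (Plan): project_id=2 -> matches Alpha
  - task 2 (Review): project_id=4 -> matches Vega
  - task 3 (Implement): project_id=1 -> matches Orion
  - task 4 (Optimize): project_id=2 -> matches Alpha
  - task 5 (Test): project_id=NULL, no match -> dropped
  - task 6 (Setup): project_id=NULL, no match -> dropped
  - task 7 (Deploy): project_id=3 -> matches Beta
  - task 8 (Research): project_id=4 -> matches Vega
So 2 of 8 rows are dropped.

SQL:
SELECT a.name, b.name AS project
FROM tasks a
INNER JOIN projects b ON a.project_id = b.id

Result:
name      | project
----------+--------
Plan      | Alpha  
Review    | Vega   
Implement | Orion  
Optimize  | Alpha  
Deploy    | Beta   
Research  | Vega   


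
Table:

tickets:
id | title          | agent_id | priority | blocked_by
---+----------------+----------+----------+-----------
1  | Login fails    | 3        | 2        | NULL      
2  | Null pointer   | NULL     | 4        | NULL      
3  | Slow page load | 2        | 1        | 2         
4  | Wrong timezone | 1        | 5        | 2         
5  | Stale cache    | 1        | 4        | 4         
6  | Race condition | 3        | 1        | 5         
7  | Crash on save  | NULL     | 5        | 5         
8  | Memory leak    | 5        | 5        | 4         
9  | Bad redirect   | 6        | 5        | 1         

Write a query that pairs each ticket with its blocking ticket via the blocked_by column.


This is a self-join: tickets is joined to a second copy of itself, matching each row's blocked_by to another row's id. Use LEFT JOIN so rows with blocked_by=NULL are kept.
  - ticket 1 (Login fails): blocked_by=NULL -> NULL
  - ticket 2 (Null pointer): blocked_by=NULL -> NULL
  - ticket 3 (Slow page load): blocked_by=2 -> Null pointer
  - ticket 4 (Wrong timezone): blocked_by=2 -> Null pointer
  - ticket 5 (Stale cache): blocked_by=4 -> Wrong timezone
  - ticket 6 (Race condition): blocked_by=5 -> Stale cache
  - ticket 7 (Crash on save): blocked_by=5 -> Stale cache
  - ticket 8 (Memory leak): blocked_by=4 -> Wrong timezone
  - ticket 9 (Bad redirect): blocked_by=1 -> Login fails

SQL:
SELECT a.title AS item, b.title AS blocked_by
FROM tickets a
LEFT JOIN tickets b ON a.blocked_by = b.id

Result:
item           | blocked_by    
---------------+---------------
Login fails    | NULL          
Null pointer   | NULL          
Slow page load | Null pointer  
Wrong timezone | Null pointer  
Stale cache    | Wrong timezone
Race condition | Stale cache   
Crash on save  | Stale cache   
Memory leak    | Wrong timezone
Bad redirect   | Login fails   


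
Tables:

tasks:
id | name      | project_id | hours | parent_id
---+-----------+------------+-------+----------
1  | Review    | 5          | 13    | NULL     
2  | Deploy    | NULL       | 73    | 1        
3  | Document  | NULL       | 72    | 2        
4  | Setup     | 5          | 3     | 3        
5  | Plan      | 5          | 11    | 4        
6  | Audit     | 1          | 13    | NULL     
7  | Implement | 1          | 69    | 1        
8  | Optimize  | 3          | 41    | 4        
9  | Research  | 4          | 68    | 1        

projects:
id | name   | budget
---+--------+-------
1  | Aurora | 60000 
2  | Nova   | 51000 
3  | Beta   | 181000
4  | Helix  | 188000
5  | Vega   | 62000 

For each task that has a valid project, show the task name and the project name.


INNER JOIN keeps only tasks rows whose project_id matches an id in projects. Walk through each task:
  - task 1 (Review): project_id=5 -> matches Vega
  - task 2 (Deploy): project_id=NULL, no match -> dropped
  - task 3 (Document): project_id=NULL, no match -> dropped
  - task 4 (Setup): project_id=5 -> matches Vega
  - task 5 (Plan): project_id=5 -> matches Vega
  - task 6 (Audit): project_id=1 -> matches Aurora
  - task 7 (Implement): project_id=1 -> matches Aurora
  - task 8 (Optimize): project_id=3 -> matches Beta
  - task 9 (Research): project_id=4 -> matches Helix
So 2 of 9 rows are dropped.

SQL:
SELECT a.name, b.name AS project
FROM tasks a
INNER JOIN projects b ON a.project_id = b.id

Result:
name      | project
----------+--------
Review    | Vega   
Setup     | Vega   
Plan      | Vega   
Audit     | Aurora 
Implement | Aurora 
Optimize  | Beta   
Research  | Helix  


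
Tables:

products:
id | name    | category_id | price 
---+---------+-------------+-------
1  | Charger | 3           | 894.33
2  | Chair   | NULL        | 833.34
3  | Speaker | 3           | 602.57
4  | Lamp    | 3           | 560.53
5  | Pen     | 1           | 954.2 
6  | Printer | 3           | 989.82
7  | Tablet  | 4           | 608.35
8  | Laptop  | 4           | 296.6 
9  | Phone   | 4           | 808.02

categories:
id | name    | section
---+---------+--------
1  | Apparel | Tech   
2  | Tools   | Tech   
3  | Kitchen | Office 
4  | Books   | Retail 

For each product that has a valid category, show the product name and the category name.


INNER JOIN keeps only products rows whose category_id matches an id in categories. Walk through each product:
  - product 1 (Charger): category_id=3 -> matches Kitchen
  - product 2 (Chair): category_id=NULL, no match -> dropped
  - product 3 (Speaker): category_id=3 -> matches Kitchen
  - product 4 (Lamp): category_id=3 -> matches Kitchen
  - product 5 (Pen): category_id=1 -> matches Apparel
  - product 6 (Printer): category_id=3 -> matches Kitchen
  - product 7 (Tablet): category_id=4 -> matches Books
  - product 8 (Laptop): category_id=4 -> matches Books
  - product 9 (Phone): category_id=4 -> matches Books
So 1 of 9 rows is dropped.

SQL:
SELECT a.name, b.name AS category
FROM products a
INNER JOIN categories b ON a.category_id = b.id

Result:
name    | category
--------+---------
Charger | Kitchen 
Speaker | Kitchen 
Lamp    | Kitchen 
Pen     | Apparel 
Printer | Kitchen 
Tablet  | Books   
Laptop  | Books   
Phone   | Books   


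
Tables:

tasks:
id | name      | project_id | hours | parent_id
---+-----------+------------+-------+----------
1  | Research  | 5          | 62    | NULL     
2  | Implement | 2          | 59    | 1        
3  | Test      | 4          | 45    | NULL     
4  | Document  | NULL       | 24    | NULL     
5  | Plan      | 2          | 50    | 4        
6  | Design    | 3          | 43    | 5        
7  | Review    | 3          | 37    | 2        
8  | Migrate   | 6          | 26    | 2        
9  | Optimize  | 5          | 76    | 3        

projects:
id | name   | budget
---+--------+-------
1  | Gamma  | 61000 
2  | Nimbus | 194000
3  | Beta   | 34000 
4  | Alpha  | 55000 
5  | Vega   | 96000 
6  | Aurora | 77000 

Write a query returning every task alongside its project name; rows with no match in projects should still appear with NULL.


LEFT JOIN keeps every row from tasks (the left table); where project_id has no match in projects, the project columns become NULL. Walk through each task:
  - task 1 (Research): project_id=5 -> matches Vega
  - task 2 (Implement): project_id=2 -> matches Nimbus
  - task 3 (Test): project_id=4 -> matches Alpha
  - task 4 (Document): project_id=NULL, no match -> kept with NULL
  - task 5 (Plan): project_id=2 -> matches Nimbus
  - task 6 (Design): project_id=3 -> matches Beta
  - task 7 (Review): project_id=3 -> matches Beta
  - task 8 (Migrate): project_id=6 -> matches Aurora
  - task 9 (Optimize): project_id=5 -> matches Vega
All 9 rows appear; 1 has NULL project.

SQL:
SELECT a.name, b.name AS project
FROM tasks a
LEFT JOIN projects b ON a.project_id = b.id

Result:
name      | project
----------+--------
Research  | Vega   
Implement | Nimbus 
Test      | Alpha  
Document  | NULL   
Plan      | Nimbus 
Design    | Beta   
Review    | Beta   
Migrate   | Aurora 
Optimize  | Vega   


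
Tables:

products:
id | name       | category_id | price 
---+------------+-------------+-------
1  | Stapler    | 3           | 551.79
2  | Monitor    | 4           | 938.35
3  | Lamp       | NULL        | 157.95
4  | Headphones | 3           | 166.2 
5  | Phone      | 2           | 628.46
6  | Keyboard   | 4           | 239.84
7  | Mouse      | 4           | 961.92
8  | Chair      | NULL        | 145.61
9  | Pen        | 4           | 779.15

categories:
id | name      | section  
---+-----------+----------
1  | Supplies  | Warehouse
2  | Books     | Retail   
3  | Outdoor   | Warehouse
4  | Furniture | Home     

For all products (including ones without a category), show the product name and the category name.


LEFT JOIN keeps every row from products (the left table); where category_id has no match in categories, the category columns become NULL. Walk through each product:
  - product 1 (Stapler): category_id=3 -> matches Outdoor
  - product 2 (Monitor): category_id=4 -> matches Furniture
  - product 3 (Lamp): category_id=NULL, no match -> kept with NULL
  - product 4 (Headphones): category_id=3 -> matches Outdoor
  - product 5 (Phone): category_id=2 -> matches Books
  - product 6 (Keyboard): category_id=4 -> matches Furniture
  - product 7 (Mouse): category_id=4 -> matches Furniture
  - product 8 (Chair): category_id=NULL, no match -> kept with NULL
  - product 9 (Pen): category_id=4 -> matches Furniture
All 9 rows appear; 2 have NULL category.

SQL:
SELECT a.name, b.name AS category
FROM products a
LEFT JOIN categories b ON a.category_id = b.id

Result:
name       | category 
-----------+----------
Stapler    | Outdoor  
Monitor    | Furniture
Lamp       | NULL     
Headphones | Outdoor  
Phone      | Books    
Keyboard   | Furniture
Mouse      | Furniture
Chair      | NULL     
Pen        | Furniture


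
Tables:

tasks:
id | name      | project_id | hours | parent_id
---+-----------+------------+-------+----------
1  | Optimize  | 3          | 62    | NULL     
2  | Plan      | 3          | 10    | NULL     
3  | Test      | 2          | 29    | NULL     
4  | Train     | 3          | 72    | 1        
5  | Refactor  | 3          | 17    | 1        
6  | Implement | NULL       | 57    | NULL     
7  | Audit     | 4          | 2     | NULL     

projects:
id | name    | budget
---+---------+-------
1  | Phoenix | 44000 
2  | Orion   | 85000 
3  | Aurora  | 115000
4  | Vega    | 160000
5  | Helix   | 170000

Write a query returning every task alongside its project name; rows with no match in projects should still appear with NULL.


LEFT JOIN keeps every row from tasks (the left table); where project_id has no match in projects, the project columns become NULL. Walk through each task:
  - task 1 (Optimize): project_id=3 -> matches Aurora
  - task 2 (Plan): project_id=3 -> matches Aurora
  - task 3 (Test): project_id=2 -> matches Orion
  - task 4 (Train): project_id=3 -> matches Aurora
  - task 5 (Refactor): project_id=3 -> matches Aurora
  - task 6 (Implement): project_id=NULL, no match -> kept with NULL
  - task 7 (Audit): project_id=4 -> matches Vega
All 7 rows appear; 1 has NULL project.

SQL:
SELECT a.name, b.name AS project
FROM tasks a
LEFT JOIN projects b ON a.project_id = b.id

Result:
name      | project
----------+--------
Optimize  | Aurora 
Plan      | Aurora 
Test      | Orion  
Train     | Aurora 
Refactor  | Aurora 
Implement | NULL   
Audit     | Vega   


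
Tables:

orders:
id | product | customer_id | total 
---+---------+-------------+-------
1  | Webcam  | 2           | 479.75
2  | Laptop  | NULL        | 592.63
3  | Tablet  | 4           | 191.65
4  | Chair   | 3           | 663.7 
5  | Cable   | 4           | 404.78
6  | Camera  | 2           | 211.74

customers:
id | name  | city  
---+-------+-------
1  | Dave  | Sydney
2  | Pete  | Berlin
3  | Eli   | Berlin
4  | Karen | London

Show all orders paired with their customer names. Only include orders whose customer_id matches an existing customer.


INNER JOIN keeps only orders rows whose customer_id matches an id in customers. Walk through each order:
  - order 1 (Webcam): customer_id=2 -> matches Pete
  - order 2 (Laptop): customer_id=NULL, no match -> dropped
  - order 3 (Tablet): customer_id=4 -> matches Karen
  - order 4 (Chair): customer_id=3 -> matches Eli
  - order 5 (Cable): customer_id=4 -> matches Karen
  - order 6 (Camera): customer_id=2 -> matches Pete
So 1 of 6 rows is dropped.

SQL:
SELECT a.product, b.name AS customer
FROM orders a
INNER JOIN customers b ON a.customer_id = b.id

Result:
product | customer
--------+---------
Webcam  | Pete    
Tablet  | Karen   
Chair   | Eli     
Cable   | Karen   
Camera  | Pete    


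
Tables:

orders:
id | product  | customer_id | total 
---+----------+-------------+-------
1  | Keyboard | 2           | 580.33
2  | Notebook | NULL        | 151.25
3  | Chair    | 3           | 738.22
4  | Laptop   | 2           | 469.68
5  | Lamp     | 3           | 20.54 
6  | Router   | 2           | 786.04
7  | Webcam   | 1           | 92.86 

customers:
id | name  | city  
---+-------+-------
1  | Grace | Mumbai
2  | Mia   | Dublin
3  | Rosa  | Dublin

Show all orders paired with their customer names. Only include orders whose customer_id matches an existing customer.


INNER JOIN keeps only orders rows whose customer_id matches an id in customers. Walk through each order:
  - order 1 (Keyboard): customer_id=2 -> matches Mia
  - order 2 (Notebook): customer_id=NULL, no match -> dropped
  - order 3 (Chair): customer_id=3 -> matches Rosa
  - order 4 (Laptop): customer_id=2 -> matches Mia
  - order 5 (Lamp): customer_id=3 -> matches Rosa
  - order 6 (Router): customer_id=2 -> matches Mia
  - order 7 (Webcam): customer_id=1 -> matches Grace
So 1 of 7 rows is dropped.

SQL:
SELECT a.product, b.name AS customer
FROM orders a
INNER JOIN customers b ON a.customer_id = b.id

Result:
product  | customer
---------+---------
Keyboard | Mia     
Chair    | Rosa    
Laptop   | Mia     
Lamp     | Rosa    
Router   | Mia     
Webcam   | Grace   


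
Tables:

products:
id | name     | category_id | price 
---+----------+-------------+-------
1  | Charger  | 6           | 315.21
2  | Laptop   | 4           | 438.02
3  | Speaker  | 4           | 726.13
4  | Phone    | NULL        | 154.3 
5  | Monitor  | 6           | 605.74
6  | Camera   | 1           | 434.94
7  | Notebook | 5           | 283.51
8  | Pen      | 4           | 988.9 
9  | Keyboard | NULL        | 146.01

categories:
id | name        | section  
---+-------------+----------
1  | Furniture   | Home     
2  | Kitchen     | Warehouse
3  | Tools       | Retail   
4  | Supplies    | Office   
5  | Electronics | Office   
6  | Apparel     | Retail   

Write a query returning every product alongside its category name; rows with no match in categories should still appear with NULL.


LEFT JOIN keeps every row from products (the left table); where category_id has no match in categories, the category columns become NULL. Walk through each product:
  - product 1 (Charger): category_id=6 -> matches Apparel
  - product 2 (Laptop): category_id=4 -> matches Supplies
  - product 3 (Speaker): category_id=4 -> matches Supplies
  - product 4 (Phone): category_id=NULL, no match -> kept with NULL
  - product 5 (Monitor): category_id=6 -> matches Apparel
  - product 6 (Camera): category_id=1 -> matches Furniture
  - product 7 (Notebook): category_id=5 -> matches Electronics
  - product 8 (Pen): category_id=4 -> matches Supplies
  - product 9 (Keyboard): category_id=NULL, no match -> kept with NULL
All 9 rows appear; 2 have NULL category.

SQL:
SELECT a.name, b.name AS category
FROM products a
LEFT JOIN categories b ON a.category_id = b.id

Result:
name     | category   
---------+------------
Charger  | Apparel    
Laptop   | Supplies   
Speaker  | Supplies   
Phone    | NULL       
Monitor  | Apparel    
Camera   | Furniture  
Notebook | Electronics
Pen      | Supplies   
Keyboard | NULL       


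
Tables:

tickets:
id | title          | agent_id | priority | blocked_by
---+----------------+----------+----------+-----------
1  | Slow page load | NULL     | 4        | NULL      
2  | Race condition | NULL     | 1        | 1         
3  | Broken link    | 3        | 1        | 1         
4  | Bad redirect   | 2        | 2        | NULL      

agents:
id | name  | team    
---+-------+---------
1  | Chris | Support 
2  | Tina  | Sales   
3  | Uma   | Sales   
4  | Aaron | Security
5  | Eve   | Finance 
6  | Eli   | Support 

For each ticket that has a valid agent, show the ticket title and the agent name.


INNER JOIN keeps only tickets rows whose agent_id matches an id in agents. Walk through each ticket:
  - ticket 1 (Slow page load): agent_id=NULL, no match -> dropped
  - ticket 2 (Race condition): agent_id=NULL, no match -> dropped
  - ticket 3 (Broken link): agent_id=3 -> matches Uma
  - ticket 4 (Bad redirect): agent_id=2 -> matches Tina
So 2 of 4 rows are dropped.

SQL:
SELECT a.title, b.name AS agent
FROM tickets a
INNER JOIN agents b ON a.agent_id = b.id

Result:
title        | agent
-------------+------
Broken link  | Uma  
Bad redirect | Tina 


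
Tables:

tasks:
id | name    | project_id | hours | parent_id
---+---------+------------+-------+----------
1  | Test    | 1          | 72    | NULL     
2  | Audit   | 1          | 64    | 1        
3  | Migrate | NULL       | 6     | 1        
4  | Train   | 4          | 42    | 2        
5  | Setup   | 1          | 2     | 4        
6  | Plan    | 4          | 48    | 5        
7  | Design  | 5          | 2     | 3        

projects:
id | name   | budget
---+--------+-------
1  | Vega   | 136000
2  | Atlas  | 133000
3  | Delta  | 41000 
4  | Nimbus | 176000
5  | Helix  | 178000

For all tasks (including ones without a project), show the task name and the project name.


LEFT JOIN keeps every row from tasks (the left table); where project_id has no match in projects, the project columns become NULL. Walk through each task:
  - task 1 (Test): project_id=1 -> matches Vega
  - task 2 (Audit): project_id=1 -> matches Vega
  - task 3 (Migrate): project_id=NULL, no match -> kept with NULL
  - task 4 (Train): project_id=4 -> matches Nimbus
  - task 5 (Setup): project_id=1 -> matches Vega
  - task 6 (Plan): project_id=4 -> matches Nimbus
  - task 7 (Design): project_id=5 -> matches Helix
All 7 rows appear; 1 has NULL project.

SQL:
SELECT a.name, b.name AS project
FROM tasks a
LEFT JOIN projects b ON a.project_id = b.id

Result:
name    | project
--------+--------
Test    | Vega   
Audit   | Vega   
Migrate | NULL   
Train   | Nimbus 
Setup   | Vega   
Plan    | Nimbus 
Design  | Helix  


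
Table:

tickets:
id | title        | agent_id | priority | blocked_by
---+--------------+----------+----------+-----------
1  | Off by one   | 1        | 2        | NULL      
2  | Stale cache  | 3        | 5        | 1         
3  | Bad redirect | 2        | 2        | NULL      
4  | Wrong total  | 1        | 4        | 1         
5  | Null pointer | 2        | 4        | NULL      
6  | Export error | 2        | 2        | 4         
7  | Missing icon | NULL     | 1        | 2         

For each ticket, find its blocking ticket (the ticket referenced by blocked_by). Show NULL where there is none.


This is a self-join: tickets is joined to a second copy of itself, matching each row's blocked_by to another row's id. Use LEFT JOIN so rows with blocked_by=NULL are kept.
  - ticket 1 (Off by one): blocked_by=NULL -> NULL
  - ticket 2 (Stale cache): blocked_by=1 -> Off by one
  - ticket 3 (Bad redirect): blocked_by=NULL -> NULL
  - ticket 4 (Wrong total): blocked_by=1 -> Off by one
  - ticket 5 (Null pointer): blocked_by=NULL -> NULL
  - ticket 6 (Export error): blocked_by=4 -> Wrong total
  - ticket 7 (Missing icon): blocked_by=2 -> Stale cache

SQL:
SELECT a.title AS item, b.title AS blocked_by
FROM tickets a
LEFT JOIN tickets b ON a.blocked_by = b.id

Result:
item         | blocked_by 
-------------+------------
Off by one   | NULL       
Stale cache  | Off by one 
Bad redirect | NULL       
Wrong total  | Off by one 
Null pointer | NULL       
Export error | Wrong total
Missing icon | Stale cache


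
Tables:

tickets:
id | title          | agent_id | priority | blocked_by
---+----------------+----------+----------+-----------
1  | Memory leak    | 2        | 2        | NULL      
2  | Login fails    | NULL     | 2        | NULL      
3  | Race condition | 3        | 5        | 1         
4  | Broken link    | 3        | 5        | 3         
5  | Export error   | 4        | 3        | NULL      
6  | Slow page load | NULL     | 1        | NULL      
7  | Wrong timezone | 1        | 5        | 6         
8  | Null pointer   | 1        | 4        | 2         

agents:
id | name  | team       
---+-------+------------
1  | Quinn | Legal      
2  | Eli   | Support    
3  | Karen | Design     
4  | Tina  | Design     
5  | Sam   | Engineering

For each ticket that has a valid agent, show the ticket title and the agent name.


INNER JOIN keeps only tickets rows whose agent_id matches an id in agents. Walk through each ticket:
  - ticket 1 (Memory leak): agent_id=2 -> matches Eli
  - ticket 2 (Login fails): agent_id=NULL, no match -> dropped
  - ticket 3 (Race condition): agent_id=3 -> matches Karen
  - ticket 4 (Broken link): agent_id=3 -> matches Karen
  - ticket 5 (Export error): agent_id=4 -> matches Tina
  - ticket 6 (Slow page load): agent_id=NULL, no match -> dropped
  - ticket 7 (Wrong timezone): agent_id=1 -> matches Quinn
  - ticket 8 (Null pointer): agent_id=1 -> matches Quinn
So 2 of 8 rows are dropped.

SQL:
SELECT a.title, b.name AS agent
FROM tickets a
INNER JOIN agents b ON a.agent_id = b.id

Result:
title          | agent
---------------+------
Memory leak    | Eli  
Race condition | Karen
Broken link    | Karen
Export error   | Tina 
Wrong timezone | Quinn
Null pointer   | Quinn


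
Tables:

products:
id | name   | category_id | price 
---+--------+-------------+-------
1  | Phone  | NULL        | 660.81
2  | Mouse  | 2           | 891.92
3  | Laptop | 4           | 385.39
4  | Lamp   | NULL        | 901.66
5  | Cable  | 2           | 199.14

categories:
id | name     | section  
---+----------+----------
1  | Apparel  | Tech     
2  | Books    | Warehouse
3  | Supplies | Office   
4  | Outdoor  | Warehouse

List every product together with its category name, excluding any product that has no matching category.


INNER JOIN keeps only products rows whose category_id matches an id in categories. Walk through each product:
  - product 1 (Phone): category_id=NULL, no match -> dropped
  - product 2 (Mouse): category_id=2 -> matches Books
  - product 3 (Laptop): category_id=4 -> matches Outdoor
  - product 4 (Lamp): category_id=NULL, no match -> dropped
  - product 5 (Cable): category_id=2 -> matches Books
So 2 of 5 rows are dropped.

SQL:
SELECT a.name, b.name AS category
FROM products a
INNER JOIN categories b ON a.category_id = b.id

Result:
name   | category
-------+---------
Mouse  | Books   
Laptop | Outdoor 
Cable  | Books   


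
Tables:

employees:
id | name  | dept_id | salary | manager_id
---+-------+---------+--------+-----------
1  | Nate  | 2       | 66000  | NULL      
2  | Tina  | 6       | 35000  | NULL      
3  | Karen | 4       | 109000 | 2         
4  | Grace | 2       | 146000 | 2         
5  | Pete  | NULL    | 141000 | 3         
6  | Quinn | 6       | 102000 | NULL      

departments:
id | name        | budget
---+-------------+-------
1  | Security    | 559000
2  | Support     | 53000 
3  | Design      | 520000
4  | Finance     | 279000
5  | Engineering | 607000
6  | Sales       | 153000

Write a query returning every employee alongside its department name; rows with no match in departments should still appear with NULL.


LEFT JOIN keeps every row from employees (the left table); where dept_id has no match in departments, the department columns become NULL. Walk through each employee:
  - employee 1 (Nate): dept_id=2 -> matches Support
  - employee 2 (Tina): dept_id=6 -> matches Sales
  - employee 3 (Karen): dept_id=4 -> matches Finance
  - employee 4 (Grace): dept_id=2 -> matches Support
  - employee 5 (Pete): dept_id=NULL, no match -> kept with NULL
  - employee 6 (Quinn): dept_id=6 -> matches Sales
All 6 rows appear; 1 has NULL department.

SQL:
SELECT a.name, b.name AS department
FROM employees a
LEFT JOIN departments b ON a.dept_id = b.id

Result:
name  | department
------+-----------
Nate  | Support   
Tina  | Sales     
Karen | Finance   
Grace | Support   
Pete  | NULL      
Quinn | Sales     
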